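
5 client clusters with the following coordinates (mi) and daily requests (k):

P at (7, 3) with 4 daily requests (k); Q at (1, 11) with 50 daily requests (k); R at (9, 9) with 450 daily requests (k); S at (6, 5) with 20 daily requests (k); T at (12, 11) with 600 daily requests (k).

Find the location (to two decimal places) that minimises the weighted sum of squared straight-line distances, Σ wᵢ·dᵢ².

The minimiser of Σwᵢ‖p−pᵢ‖² is the weighted centroid p* = (Σwᵢpᵢ)/(Σwᵢ).
Σwᵢ = 1124.
Σwᵢxᵢ = 4·7 + 50·1 + 450·9 + 20·6 + 600·12 = 11448.
Σwᵢyᵢ = 4·3 + 50·11 + 450·9 + 20·5 + 600·11 = 11312.
x* = 11448/1124 = 10.19, y* = 11312/1124 = 10.06.

(10.19, 10.06)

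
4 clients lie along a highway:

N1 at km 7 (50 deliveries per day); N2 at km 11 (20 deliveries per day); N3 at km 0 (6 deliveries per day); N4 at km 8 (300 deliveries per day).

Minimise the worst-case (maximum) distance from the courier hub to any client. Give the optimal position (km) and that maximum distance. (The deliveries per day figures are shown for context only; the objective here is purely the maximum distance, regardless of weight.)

The 1-center on a line is the midpoint of the two extreme points: leftmost at 0, rightmost at 11.
Optimal location = (0 + 11)/2 = 5.5; maximum distance = (11 − 0)/2 = 5.5.

location 5.5, max distance 5.5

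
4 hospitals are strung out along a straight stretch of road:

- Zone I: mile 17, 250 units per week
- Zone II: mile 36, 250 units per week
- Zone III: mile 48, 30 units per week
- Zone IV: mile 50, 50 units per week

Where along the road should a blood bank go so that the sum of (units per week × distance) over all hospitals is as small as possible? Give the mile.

x = 36

For a sum of weighted absolute distances on a line, the optimum is the weighted median (not the mean). Total weight W = 580; half-weight = 290.
Sort by position and accumulate weight:
  mile 17 (Zone I, w=250) → cum 250
  mile 36 (Zone II, w=250) → cum 500  ≥ 290 → median here
  mile 48 (Zone III, w=30) → cum 530
  mile 50 (Zone IV, w=50) → cum 580
Optimal location: mile 36.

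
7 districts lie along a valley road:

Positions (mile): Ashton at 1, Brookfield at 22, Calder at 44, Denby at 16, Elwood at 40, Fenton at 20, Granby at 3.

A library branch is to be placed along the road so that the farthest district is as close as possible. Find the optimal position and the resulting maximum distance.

The 1-center on a line is the midpoint of the two extreme points: leftmost at 1, rightmost at 44.
Optimal location = (1 + 44)/2 = 22.5; maximum distance = (44 − 1)/2 = 21.5.

location 22.5, max distance 21.5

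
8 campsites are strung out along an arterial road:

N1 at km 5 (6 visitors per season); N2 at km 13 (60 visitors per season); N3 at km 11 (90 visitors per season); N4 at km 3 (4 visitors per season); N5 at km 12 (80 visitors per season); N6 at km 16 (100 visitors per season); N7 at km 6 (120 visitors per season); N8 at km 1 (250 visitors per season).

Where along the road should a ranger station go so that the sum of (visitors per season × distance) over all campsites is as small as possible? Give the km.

For a sum of weighted absolute distances on a line, the optimum is the weighted median (not the mean). Total weight W = 710; half-weight = 355.
Sort by position and accumulate weight:
  km 1 (N8, w=250) → cum 250
  km 3 (N4, w=4) → cum 254
  km 5 (N1, w=6) → cum 260
  km 6 (N7, w=120) → cum 380  ≥ 355 → median here
  km 11 (N3, w=90) → cum 470
  km 12 (N5, w=80) → cum 550
  km 13 (N2, w=60) → cum 610
  km 16 (N6, w=100) → cum 710
Optimal location: km 6.

x = 6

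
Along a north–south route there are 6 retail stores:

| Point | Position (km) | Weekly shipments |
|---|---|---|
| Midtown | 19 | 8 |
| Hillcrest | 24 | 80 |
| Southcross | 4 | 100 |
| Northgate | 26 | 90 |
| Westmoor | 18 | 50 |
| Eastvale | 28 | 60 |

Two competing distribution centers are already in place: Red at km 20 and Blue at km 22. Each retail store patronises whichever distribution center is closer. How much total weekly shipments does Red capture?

158

The indifferent point is the midpoint (20+22)/2 = 21; retail stores left of it (closer to Red at 20) go to Red, those right go to Blue.
  Southcross at 4 (w=100) → Red
  Westmoor at 18 (w=50) → Red
  Midtown at 19 (w=8) → Red
  Hillcrest at 24 (w=80) → Blue
  Northgate at 26 (w=90) → Blue
  Eastvale at 28 (w=60) → Blue
Red captures 158; Blue captures 230.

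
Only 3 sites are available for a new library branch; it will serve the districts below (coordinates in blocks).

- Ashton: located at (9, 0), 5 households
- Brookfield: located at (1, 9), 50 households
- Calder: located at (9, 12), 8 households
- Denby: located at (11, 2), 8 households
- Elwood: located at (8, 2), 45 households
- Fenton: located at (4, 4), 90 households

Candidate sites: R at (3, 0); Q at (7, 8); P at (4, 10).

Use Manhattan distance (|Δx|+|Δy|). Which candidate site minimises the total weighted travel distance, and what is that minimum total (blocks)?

Total weighted distance at each candidate:
  R (3, 0): total = 1569
  Q (7, 8): total = 1473
  P (4, 10): total = 1531
Minimum is at Q with total 1473 blocks.

Q, total 1473 blocks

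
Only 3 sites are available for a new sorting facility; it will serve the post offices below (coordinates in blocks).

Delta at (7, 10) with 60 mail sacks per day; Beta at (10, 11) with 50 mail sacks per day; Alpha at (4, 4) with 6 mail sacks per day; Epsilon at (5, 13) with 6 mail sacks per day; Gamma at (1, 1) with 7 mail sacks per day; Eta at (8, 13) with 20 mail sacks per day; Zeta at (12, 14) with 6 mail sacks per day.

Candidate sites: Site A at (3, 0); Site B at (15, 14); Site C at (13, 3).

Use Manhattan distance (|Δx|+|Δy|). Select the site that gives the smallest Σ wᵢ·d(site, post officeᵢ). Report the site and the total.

Site B, total 1679 blocks

Total weighted distance at each candidate:
  Site A (3, 0): total = 2379
  Site B (15, 14): total = 1679
  Site C (13, 3): total = 1968
Minimum is at Site B with total 1679 blocks.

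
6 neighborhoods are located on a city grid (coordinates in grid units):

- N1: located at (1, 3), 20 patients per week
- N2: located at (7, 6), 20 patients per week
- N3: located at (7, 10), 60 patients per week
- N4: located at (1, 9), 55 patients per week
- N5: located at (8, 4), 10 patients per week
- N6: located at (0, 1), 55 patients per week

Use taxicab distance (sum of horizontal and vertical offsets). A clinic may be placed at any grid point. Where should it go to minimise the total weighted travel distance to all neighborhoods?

Manhattan distance separates: Σwᵢ(|x−xᵢ|+|y−yᵢ|) = Σwᵢ|x−xᵢ| + Σwᵢ|y−yᵢ|, so x and y are optimised independently as 1-D weighted medians.
Total weight W = 220; half = 110.
x-coordinate, sorted with cumulative weight:
  x=0 (N6, w=55) cum 55
  x=1 (N1, w=20) cum 75
  x=1 (N4, w=55) cum 130  ← median
  x=7 (N2, w=20) cum 150
  x=7 (N3, w=60) cum 210
  x=8 (N5, w=10) cum 220
⇒ x* = 1
y-coordinate, sorted with cumulative weight:
  y=1 (N6, w=55) cum 55
  y=3 (N1, w=20) cum 75
  y=4 (N5, w=10) cum 85
  y=6 (N2, w=20) cum 105
  y=9 (N4, w=55) cum 160  ← median
  y=10 (N3, w=60) cum 220
⇒ y* = 9

(1, 9)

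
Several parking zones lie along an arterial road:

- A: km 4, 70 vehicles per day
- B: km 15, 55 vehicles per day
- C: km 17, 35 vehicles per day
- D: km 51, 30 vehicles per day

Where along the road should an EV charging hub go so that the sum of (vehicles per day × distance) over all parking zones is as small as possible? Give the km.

For a sum of weighted absolute distances on a line, the optimum is the weighted median (not the mean). Total weight W = 190; half-weight = 95.
Sort by position and accumulate weight:
  km 4 (A, w=70) → cum 70
  km 15 (B, w=55) → cum 125  ≥ 95 → median here
  km 17 (C, w=35) → cum 160
  km 51 (D, w=30) → cum 190
Optimal location: km 15.

x = 15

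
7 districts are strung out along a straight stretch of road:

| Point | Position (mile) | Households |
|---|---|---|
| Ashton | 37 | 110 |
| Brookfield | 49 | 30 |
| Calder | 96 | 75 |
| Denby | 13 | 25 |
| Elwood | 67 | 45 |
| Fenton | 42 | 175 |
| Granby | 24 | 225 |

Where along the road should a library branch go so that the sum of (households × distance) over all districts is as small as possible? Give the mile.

For a sum of weighted absolute distances on a line, the optimum is the weighted median (not the mean). Total weight W = 685; half-weight = 342.5.
Sort by position and accumulate weight:
  mile 13 (Denby, w=25) → cum 25
  mile 24 (Granby, w=225) → cum 250
  mile 37 (Ashton, w=110) → cum 360  ≥ 342.5 → median here
  mile 42 (Fenton, w=175) → cum 535
  mile 49 (Brookfield, w=30) → cum 565
  mile 67 (Elwood, w=45) → cum 610
  mile 96 (Calder, w=75) → cum 685
Optimal location: mile 37.

x = 37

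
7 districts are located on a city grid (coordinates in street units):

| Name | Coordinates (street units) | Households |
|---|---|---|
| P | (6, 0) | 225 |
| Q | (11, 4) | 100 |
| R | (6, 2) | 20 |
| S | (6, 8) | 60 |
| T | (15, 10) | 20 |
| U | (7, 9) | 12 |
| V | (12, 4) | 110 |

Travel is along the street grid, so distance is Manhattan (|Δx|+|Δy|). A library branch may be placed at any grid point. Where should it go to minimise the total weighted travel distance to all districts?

Manhattan distance separates: Σwᵢ(|x−xᵢ|+|y−yᵢ|) = Σwᵢ|x−xᵢ| + Σwᵢ|y−yᵢ|, so x and y are optimised independently as 1-D weighted medians.
Total weight W = 547; half = 273.5.
x-coordinate, sorted with cumulative weight:
  x=6 (P, w=225) cum 225
  x=6 (R, w=20) cum 245
  x=6 (S, w=60) cum 305  ← median
  x=7 (U, w=12) cum 317
  x=11 (Q, w=100) cum 417
  x=12 (V, w=110) cum 527
  x=15 (T, w=20) cum 547
⇒ x* = 6
y-coordinate, sorted with cumulative weight:
  y=0 (P, w=225) cum 225
  y=2 (R, w=20) cum 245
  y=4 (Q, w=100) cum 345  ← median
  y=4 (V, w=110) cum 455
  y=8 (S, w=60) cum 515
  y=9 (U, w=12) cum 527
  y=10 (T, w=20) cum 547
⇒ y* = 4

(6, 4)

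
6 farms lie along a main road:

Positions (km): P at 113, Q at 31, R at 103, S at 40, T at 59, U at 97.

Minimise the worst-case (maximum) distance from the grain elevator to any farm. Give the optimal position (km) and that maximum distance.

location 72, max distance 41

The 1-center on a line is the midpoint of the two extreme points: leftmost at 31, rightmost at 113.
Optimal location = (31 + 113)/2 = 72; maximum distance = (113 − 31)/2 = 41.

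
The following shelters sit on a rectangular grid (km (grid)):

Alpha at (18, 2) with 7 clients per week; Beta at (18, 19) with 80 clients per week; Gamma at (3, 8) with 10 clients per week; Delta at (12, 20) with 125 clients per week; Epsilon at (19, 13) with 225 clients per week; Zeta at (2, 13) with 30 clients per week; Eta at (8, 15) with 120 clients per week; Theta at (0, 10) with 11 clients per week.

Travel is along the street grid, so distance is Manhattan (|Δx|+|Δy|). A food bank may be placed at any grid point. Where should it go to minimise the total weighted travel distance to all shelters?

Manhattan distance separates: Σwᵢ(|x−xᵢ|+|y−yᵢ|) = Σwᵢ|x−xᵢ| + Σwᵢ|y−yᵢ|, so x and y are optimised independently as 1-D weighted medians.
Total weight W = 608; half = 304.
x-coordinate, sorted with cumulative weight:
  x=0 (Theta, w=11) cum 11
  x=2 (Zeta, w=30) cum 41
  x=3 (Gamma, w=10) cum 51
  x=8 (Eta, w=120) cum 171
  x=12 (Delta, w=125) cum 296
  x=18 (Alpha, w=7) cum 303
  x=18 (Beta, w=80) cum 383  ← median
  x=19 (Epsilon, w=225) cum 608
⇒ x* = 18
y-coordinate, sorted with cumulative weight:
  y=2 (Alpha, w=7) cum 7
  y=8 (Gamma, w=10) cum 17
  y=10 (Theta, w=11) cum 28
  y=13 (Epsilon, w=225) cum 253
  y=13 (Zeta, w=30) cum 283
  y=15 (Eta, w=120) cum 403  ← median
  y=19 (Beta, w=80) cum 483
  y=20 (Delta, w=125) cum 608
⇒ y* = 15

(18, 15)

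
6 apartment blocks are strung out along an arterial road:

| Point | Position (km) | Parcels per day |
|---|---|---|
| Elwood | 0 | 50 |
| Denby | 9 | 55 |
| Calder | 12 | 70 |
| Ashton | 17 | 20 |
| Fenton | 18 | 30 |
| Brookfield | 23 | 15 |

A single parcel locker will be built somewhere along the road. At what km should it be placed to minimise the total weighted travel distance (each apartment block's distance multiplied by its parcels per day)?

For a sum of weighted absolute distances on a line, the optimum is the weighted median (not the mean). Total weight W = 240; half-weight = 120.
Sort by position and accumulate weight:
  km 0 (Elwood, w=50) → cum 50
  km 9 (Denby, w=55) → cum 105
  km 12 (Calder, w=70) → cum 175  ≥ 120 → median here
  km 17 (Ashton, w=20) → cum 195
  km 18 (Fenton, w=30) → cum 225
  km 23 (Brookfield, w=15) → cum 240
Optimal location: km 12.

x = 12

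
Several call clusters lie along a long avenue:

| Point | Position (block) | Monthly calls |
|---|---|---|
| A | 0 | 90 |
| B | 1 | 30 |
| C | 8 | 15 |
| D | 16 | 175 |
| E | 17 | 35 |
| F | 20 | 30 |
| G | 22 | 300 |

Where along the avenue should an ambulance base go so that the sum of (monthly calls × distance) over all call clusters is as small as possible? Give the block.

x = 17

For a sum of weighted absolute distances on a line, the optimum is the weighted median (not the mean). Total weight W = 675; half-weight = 337.5.
Sort by position and accumulate weight:
  block 0 (A, w=90) → cum 90
  block 1 (B, w=30) → cum 120
  block 8 (C, w=15) → cum 135
  block 16 (D, w=175) → cum 310
  block 17 (E, w=35) → cum 345  ≥ 337.5 → median here
  block 20 (F, w=30) → cum 375
  block 22 (G, w=300) → cum 675
Optimal location: block 17.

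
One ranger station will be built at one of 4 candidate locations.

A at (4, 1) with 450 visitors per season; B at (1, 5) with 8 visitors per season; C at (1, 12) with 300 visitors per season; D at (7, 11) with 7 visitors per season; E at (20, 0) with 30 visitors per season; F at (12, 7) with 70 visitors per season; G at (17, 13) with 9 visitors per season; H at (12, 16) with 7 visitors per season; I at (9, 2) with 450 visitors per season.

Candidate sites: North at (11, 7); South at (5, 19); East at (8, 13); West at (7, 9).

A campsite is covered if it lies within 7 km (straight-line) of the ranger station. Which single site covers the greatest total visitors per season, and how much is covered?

Coverage radius r = 7 km; a point is covered iff (Δx)²+(Δy)² ≤ 7² = 49.
  North (11, 7): covers {D, F, I} → 527
  South (5, 19): covers {none} → 0
  East (8, 13): covers {D, H} → 14
  West (7, 9): covers {C, D, F} → 377
Maximum coverage at North: 527 visitors per season.

North, covering 527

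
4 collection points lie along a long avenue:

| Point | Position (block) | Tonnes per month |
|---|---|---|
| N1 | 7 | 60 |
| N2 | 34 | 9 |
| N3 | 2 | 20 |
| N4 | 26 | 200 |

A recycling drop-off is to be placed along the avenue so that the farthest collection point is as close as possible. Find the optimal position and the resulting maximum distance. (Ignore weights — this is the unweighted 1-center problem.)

location 18, max distance 16

The 1-center on a line is the midpoint of the two extreme points: leftmost at 2, rightmost at 34.
Optimal location = (2 + 34)/2 = 18; maximum distance = (34 − 2)/2 = 16.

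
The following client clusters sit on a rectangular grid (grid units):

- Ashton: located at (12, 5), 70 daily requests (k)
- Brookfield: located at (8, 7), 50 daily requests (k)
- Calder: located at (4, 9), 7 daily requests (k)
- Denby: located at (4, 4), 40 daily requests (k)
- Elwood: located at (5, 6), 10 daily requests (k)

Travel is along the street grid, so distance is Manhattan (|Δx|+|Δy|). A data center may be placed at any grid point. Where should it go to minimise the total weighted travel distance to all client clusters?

(8, 5)

Manhattan distance separates: Σwᵢ(|x−xᵢ|+|y−yᵢ|) = Σwᵢ|x−xᵢ| + Σwᵢ|y−yᵢ|, so x and y are optimised independently as 1-D weighted medians.
Total weight W = 177; half = 88.5.
x-coordinate, sorted with cumulative weight:
  x=4 (Calder, w=7) cum 7
  x=4 (Denby, w=40) cum 47
  x=5 (Elwood, w=10) cum 57
  x=8 (Brookfield, w=50) cum 107  ← median
  x=12 (Ashton, w=70) cum 177
⇒ x* = 8
y-coordinate, sorted with cumulative weight:
  y=4 (Denby, w=40) cum 40
  y=5 (Ashton, w=70) cum 110  ← median
  y=6 (Elwood, w=10) cum 120
  y=7 (Brookfield, w=50) cum 170
  y=9 (Calder, w=7) cum 177
⇒ y* = 5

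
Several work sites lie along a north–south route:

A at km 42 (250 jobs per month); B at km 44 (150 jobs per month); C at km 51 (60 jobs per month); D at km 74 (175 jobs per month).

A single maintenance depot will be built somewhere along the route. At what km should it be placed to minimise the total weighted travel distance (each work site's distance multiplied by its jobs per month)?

x = 44

For a sum of weighted absolute distances on a line, the optimum is the weighted median (not the mean). Total weight W = 635; half-weight = 317.5.
Sort by position and accumulate weight:
  km 42 (A, w=250) → cum 250
  km 44 (B, w=150) → cum 400  ≥ 317.5 → median here
  km 51 (C, w=60) → cum 460
  km 74 (D, w=175) → cum 635
Optimal location: km 44.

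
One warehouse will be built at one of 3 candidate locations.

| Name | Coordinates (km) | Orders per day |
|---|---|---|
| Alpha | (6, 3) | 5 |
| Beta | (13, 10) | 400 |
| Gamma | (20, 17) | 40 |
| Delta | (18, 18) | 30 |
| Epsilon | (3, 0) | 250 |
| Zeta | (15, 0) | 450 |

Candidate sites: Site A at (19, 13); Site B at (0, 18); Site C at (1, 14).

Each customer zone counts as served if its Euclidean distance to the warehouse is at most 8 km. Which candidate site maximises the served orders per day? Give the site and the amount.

Site A, covering 470

Coverage radius r = 8 km; a point is covered iff (Δx)²+(Δy)² ≤ 8² = 64.
  Site A (19, 13): covers {Beta, Gamma, Delta} → 470
  Site B (0, 18): covers {none} → 0
  Site C (1, 14): covers {none} → 0
Maximum coverage at Site A: 470 orders per day.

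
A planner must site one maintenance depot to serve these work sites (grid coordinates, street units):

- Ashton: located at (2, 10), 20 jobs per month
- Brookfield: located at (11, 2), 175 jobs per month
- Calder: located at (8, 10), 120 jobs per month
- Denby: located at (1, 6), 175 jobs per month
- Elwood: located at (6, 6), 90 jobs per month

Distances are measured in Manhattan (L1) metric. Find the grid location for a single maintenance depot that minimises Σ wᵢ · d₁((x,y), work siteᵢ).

(8, 6)

Manhattan distance separates: Σwᵢ(|x−xᵢ|+|y−yᵢ|) = Σwᵢ|x−xᵢ| + Σwᵢ|y−yᵢ|, so x and y are optimised independently as 1-D weighted medians.
Total weight W = 580; half = 290.
x-coordinate, sorted with cumulative weight:
  x=1 (Denby, w=175) cum 175
  x=2 (Ashton, w=20) cum 195
  x=6 (Elwood, w=90) cum 285
  x=8 (Calder, w=120) cum 405  ← median
  x=11 (Brookfield, w=175) cum 580
⇒ x* = 8
y-coordinate, sorted with cumulative weight:
  y=2 (Brookfield, w=175) cum 175
  y=6 (Denby, w=175) cum 350  ← median
  y=6 (Elwood, w=90) cum 440
  y=10 (Ashton, w=20) cum 460
  y=10 (Calder, w=120) cum 580
⇒ y* = 6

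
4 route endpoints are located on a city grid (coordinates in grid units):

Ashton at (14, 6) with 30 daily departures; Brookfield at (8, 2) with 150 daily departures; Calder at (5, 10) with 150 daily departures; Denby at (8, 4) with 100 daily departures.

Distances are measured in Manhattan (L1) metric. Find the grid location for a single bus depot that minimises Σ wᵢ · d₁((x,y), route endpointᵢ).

(8, 4)

Manhattan distance separates: Σwᵢ(|x−xᵢ|+|y−yᵢ|) = Σwᵢ|x−xᵢ| + Σwᵢ|y−yᵢ|, so x and y are optimised independently as 1-D weighted medians.
Total weight W = 430; half = 215.
x-coordinate, sorted with cumulative weight:
  x=5 (Calder, w=150) cum 150
  x=8 (Brookfield, w=150) cum 300  ← median
  x=8 (Denby, w=100) cum 400
  x=14 (Ashton, w=30) cum 430
⇒ x* = 8
y-coordinate, sorted with cumulative weight:
  y=2 (Brookfield, w=150) cum 150
  y=4 (Denby, w=100) cum 250  ← median
  y=6 (Ashton, w=30) cum 280
  y=10 (Calder, w=150) cum 430
⇒ y* = 4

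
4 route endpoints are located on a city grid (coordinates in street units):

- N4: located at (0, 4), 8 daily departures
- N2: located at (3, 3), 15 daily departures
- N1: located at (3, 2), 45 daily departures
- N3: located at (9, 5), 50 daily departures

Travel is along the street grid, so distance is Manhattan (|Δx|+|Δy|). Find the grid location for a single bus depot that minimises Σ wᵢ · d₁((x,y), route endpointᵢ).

(3, 3)

Manhattan distance separates: Σwᵢ(|x−xᵢ|+|y−yᵢ|) = Σwᵢ|x−xᵢ| + Σwᵢ|y−yᵢ|, so x and y are optimised independently as 1-D weighted medians.
Total weight W = 118; half = 59.
x-coordinate, sorted with cumulative weight:
  x=0 (N4, w=8) cum 8
  x=3 (N2, w=15) cum 23
  x=3 (N1, w=45) cum 68  ← median
  x=9 (N3, w=50) cum 118
⇒ x* = 3
y-coordinate, sorted with cumulative weight:
  y=2 (N1, w=45) cum 45
  y=3 (N2, w=15) cum 60  ← median
  y=4 (N4, w=8) cum 68
  y=5 (N3, w=50) cum 118
⇒ y* = 3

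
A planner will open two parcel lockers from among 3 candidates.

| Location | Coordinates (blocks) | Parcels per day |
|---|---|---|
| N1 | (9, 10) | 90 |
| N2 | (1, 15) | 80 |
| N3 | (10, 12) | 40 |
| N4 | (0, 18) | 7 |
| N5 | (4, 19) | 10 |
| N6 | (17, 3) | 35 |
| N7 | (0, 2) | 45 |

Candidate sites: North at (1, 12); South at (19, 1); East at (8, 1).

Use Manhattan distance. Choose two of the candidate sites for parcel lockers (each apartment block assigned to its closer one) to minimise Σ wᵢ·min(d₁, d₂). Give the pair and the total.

{North, South}, total 2284

Evaluate every pair (each demand assigned to the nearer of the two):
  {North, South}: total = 2284
  {North, East}: total = 2439
  {South, East}: total = 4040
Best pair: {North, South} with total 2284.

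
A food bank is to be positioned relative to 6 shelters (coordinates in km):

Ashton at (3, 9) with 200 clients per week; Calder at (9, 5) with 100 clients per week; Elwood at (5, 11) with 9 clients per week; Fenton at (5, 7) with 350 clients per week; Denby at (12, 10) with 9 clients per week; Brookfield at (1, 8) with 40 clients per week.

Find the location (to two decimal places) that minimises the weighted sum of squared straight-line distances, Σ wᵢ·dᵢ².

(4.86, 7.43)

The minimiser of Σwᵢ‖p−pᵢ‖² is the weighted centroid p* = (Σwᵢpᵢ)/(Σwᵢ).
Σwᵢ = 708.
Σwᵢxᵢ = 200·3 + 100·9 + 9·5 + 350·5 + 9·12 + 40·1 = 3443.
Σwᵢyᵢ = 200·9 + 100·5 + 9·11 + 350·7 + 9·10 + 40·8 = 5259.
x* = 3443/708 = 4.86, y* = 5259/708 = 7.43.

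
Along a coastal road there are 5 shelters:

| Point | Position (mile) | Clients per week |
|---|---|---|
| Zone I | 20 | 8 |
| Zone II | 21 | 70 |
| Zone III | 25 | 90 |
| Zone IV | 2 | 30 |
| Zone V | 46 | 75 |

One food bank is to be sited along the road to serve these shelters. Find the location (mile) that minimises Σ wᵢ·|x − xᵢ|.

For a sum of weighted absolute distances on a line, the optimum is the weighted median (not the mean). Total weight W = 273; half-weight = 136.5.
Sort by position and accumulate weight:
  mile 2 (Zone IV, w=30) → cum 30
  mile 20 (Zone I, w=8) → cum 38
  mile 21 (Zone II, w=70) → cum 108
  mile 25 (Zone III, w=90) → cum 198  ≥ 136.5 → median here
  mile 46 (Zone V, w=75) → cum 273
Optimal location: mile 25.

x = 25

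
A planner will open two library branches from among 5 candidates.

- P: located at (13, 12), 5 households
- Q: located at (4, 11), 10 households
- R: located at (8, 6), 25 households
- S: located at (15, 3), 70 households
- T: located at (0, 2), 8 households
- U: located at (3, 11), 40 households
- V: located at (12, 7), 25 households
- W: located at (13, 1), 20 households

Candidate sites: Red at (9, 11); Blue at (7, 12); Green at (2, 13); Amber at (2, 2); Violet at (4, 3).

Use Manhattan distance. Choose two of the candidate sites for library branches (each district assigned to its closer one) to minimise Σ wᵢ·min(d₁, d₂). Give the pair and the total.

Evaluate every pair (each demand assigned to the nearer of the two):
  {Red, Violet}: total = 1670
  {Blue, Violet}: total = 1725
  {Green, Violet}: total = 1725
  {Red, Green}: total = 1874
  {Red, Amber}: total = 1876
  {Blue, Amber}: total = 1931
  {Red, Blue}: total = 1986
  {Amber, Violet}: total = 2011
  {Green, Amber}: total = 2081
  {Blue, Green}: total = 2249
Best pair: {Red, Violet} with total 1670.

{Red, Violet}, total 1670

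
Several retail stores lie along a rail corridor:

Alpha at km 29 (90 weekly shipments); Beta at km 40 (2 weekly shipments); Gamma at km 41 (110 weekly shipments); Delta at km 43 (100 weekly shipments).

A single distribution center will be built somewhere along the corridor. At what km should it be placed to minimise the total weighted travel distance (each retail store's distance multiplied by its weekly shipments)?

For a sum of weighted absolute distances on a line, the optimum is the weighted median (not the mean). Total weight W = 302; half-weight = 151.
Sort by position and accumulate weight:
  km 29 (Alpha, w=90) → cum 90
  km 40 (Beta, w=2) → cum 92
  km 41 (Gamma, w=110) → cum 202  ≥ 151 → median here
  km 43 (Delta, w=100) → cum 302
Optimal location: km 41.

x = 41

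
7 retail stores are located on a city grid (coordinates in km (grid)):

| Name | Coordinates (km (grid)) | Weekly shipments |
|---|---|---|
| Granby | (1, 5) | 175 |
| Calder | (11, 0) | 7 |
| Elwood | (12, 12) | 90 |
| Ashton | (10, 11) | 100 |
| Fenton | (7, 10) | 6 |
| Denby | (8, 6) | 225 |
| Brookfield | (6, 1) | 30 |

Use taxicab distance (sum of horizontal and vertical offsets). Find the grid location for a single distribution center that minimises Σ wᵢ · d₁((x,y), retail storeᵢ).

(8, 6)

Manhattan distance separates: Σwᵢ(|x−xᵢ|+|y−yᵢ|) = Σwᵢ|x−xᵢ| + Σwᵢ|y−yᵢ|, so x and y are optimised independently as 1-D weighted medians.
Total weight W = 633; half = 316.5.
x-coordinate, sorted with cumulative weight:
  x=1 (Granby, w=175) cum 175
  x=6 (Brookfield, w=30) cum 205
  x=7 (Fenton, w=6) cum 211
  x=8 (Denby, w=225) cum 436  ← median
  x=10 (Ashton, w=100) cum 536
  x=11 (Calder, w=7) cum 543
  x=12 (Elwood, w=90) cum 633
⇒ x* = 8
y-coordinate, sorted with cumulative weight:
  y=0 (Calder, w=7) cum 7
  y=1 (Brookfield, w=30) cum 37
  y=5 (Granby, w=175) cum 212
  y=6 (Denby, w=225) cum 437  ← median
  y=10 (Fenton, w=6) cum 443
  y=11 (Ashton, w=100) cum 543
  y=12 (Elwood, w=90) cum 633
⇒ y* = 6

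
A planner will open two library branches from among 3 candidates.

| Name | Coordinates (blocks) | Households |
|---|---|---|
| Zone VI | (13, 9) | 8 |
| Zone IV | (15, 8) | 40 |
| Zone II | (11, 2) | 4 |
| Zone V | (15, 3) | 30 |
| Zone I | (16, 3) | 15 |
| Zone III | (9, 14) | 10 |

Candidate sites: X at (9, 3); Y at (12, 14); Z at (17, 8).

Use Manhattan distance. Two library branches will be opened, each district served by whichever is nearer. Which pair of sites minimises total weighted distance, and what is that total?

{Y, Z}, total 498

Evaluate every pair (each demand assigned to the nearer of the two):
  {Y, Z}: total = 498
  {X, Z}: total = 512
  {X, Y}: total = 735
Best pair: {Y, Z} with total 498.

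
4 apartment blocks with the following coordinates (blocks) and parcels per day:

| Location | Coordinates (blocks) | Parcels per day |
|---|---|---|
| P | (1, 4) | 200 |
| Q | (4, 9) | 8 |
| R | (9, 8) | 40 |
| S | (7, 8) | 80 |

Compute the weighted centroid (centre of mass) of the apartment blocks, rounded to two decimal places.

(3.51, 5.59)

The minimiser of Σwᵢ‖p−pᵢ‖² is the weighted centroid p* = (Σwᵢpᵢ)/(Σwᵢ).
Σwᵢ = 328.
Σwᵢxᵢ = 200·1 + 8·4 + 40·9 + 80·7 = 1152.
Σwᵢyᵢ = 200·4 + 8·9 + 40·8 + 80·8 = 1832.
x* = 1152/328 = 3.51, y* = 1832/328 = 5.59.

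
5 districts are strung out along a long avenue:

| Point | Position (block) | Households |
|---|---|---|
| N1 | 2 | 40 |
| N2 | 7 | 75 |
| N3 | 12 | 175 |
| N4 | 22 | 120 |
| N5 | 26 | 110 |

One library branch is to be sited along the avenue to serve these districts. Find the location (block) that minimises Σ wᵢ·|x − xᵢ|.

For a sum of weighted absolute distances on a line, the optimum is the weighted median (not the mean). Total weight W = 520; half-weight = 260.
Sort by position and accumulate weight:
  block 2 (N1, w=40) → cum 40
  block 7 (N2, w=75) → cum 115
  block 12 (N3, w=175) → cum 290  ≥ 260 → median here
  block 22 (N4, w=120) → cum 410
  block 26 (N5, w=110) → cum 520
Optimal location: block 12.

x = 12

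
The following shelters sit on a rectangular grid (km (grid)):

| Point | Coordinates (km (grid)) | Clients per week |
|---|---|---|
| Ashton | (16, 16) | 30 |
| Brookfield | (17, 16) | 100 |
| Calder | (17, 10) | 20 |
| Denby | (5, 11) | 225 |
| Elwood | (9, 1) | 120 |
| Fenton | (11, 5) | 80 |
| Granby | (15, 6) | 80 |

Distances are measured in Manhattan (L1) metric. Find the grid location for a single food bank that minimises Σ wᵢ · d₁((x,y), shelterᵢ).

(9, 11)

Manhattan distance separates: Σwᵢ(|x−xᵢ|+|y−yᵢ|) = Σwᵢ|x−xᵢ| + Σwᵢ|y−yᵢ|, so x and y are optimised independently as 1-D weighted medians.
Total weight W = 655; half = 327.5.
x-coordinate, sorted with cumulative weight:
  x=5 (Denby, w=225) cum 225
  x=9 (Elwood, w=120) cum 345  ← median
  x=11 (Fenton, w=80) cum 425
  x=15 (Granby, w=80) cum 505
  x=16 (Ashton, w=30) cum 535
  x=17 (Brookfield, w=100) cum 635
  x=17 (Calder, w=20) cum 655
⇒ x* = 9
y-coordinate, sorted with cumulative weight:
  y=1 (Elwood, w=120) cum 120
  y=5 (Fenton, w=80) cum 200
  y=6 (Granby, w=80) cum 280
  y=10 (Calder, w=20) cum 300
  y=11 (Denby, w=225) cum 525  ← median
  y=16 (Ashton, w=30) cum 555
  y=16 (Brookfield, w=100) cum 655
⇒ y* = 11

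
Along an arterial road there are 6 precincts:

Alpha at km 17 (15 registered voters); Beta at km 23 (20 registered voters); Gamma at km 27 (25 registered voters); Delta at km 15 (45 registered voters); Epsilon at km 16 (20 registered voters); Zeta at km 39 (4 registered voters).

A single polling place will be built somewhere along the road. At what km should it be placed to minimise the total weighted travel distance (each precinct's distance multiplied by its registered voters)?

x = 16

For a sum of weighted absolute distances on a line, the optimum is the weighted median (not the mean). Total weight W = 129; half-weight = 64.5.
Sort by position and accumulate weight:
  km 15 (Delta, w=45) → cum 45
  km 16 (Epsilon, w=20) → cum 65  ≥ 64.5 → median here
  km 17 (Alpha, w=15) → cum 80
  km 23 (Beta, w=20) → cum 100
  km 27 (Gamma, w=25) → cum 125
  km 39 (Zeta, w=4) → cum 129
Optimal location: km 16.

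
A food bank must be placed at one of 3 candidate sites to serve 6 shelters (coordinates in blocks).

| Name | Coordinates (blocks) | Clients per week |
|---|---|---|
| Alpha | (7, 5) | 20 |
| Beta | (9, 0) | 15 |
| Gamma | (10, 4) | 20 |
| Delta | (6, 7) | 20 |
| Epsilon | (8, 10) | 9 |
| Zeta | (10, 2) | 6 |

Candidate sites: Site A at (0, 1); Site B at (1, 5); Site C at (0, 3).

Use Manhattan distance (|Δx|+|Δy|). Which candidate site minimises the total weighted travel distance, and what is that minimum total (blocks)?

Site B, total 835 blocks

Total weighted distance at each candidate:
  Site A (0, 1): total = 1089
  Site B (1, 5): total = 835
  Site C (0, 3): total = 981
Minimum is at Site B with total 835 blocks.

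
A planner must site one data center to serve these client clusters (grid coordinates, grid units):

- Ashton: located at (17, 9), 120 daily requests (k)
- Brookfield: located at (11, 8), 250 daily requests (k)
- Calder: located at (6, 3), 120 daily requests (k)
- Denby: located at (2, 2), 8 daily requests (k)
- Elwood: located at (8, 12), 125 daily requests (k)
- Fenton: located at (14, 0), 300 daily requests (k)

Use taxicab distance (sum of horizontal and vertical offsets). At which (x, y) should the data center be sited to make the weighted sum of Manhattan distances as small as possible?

(11, 8)

Manhattan distance separates: Σwᵢ(|x−xᵢ|+|y−yᵢ|) = Σwᵢ|x−xᵢ| + Σwᵢ|y−yᵢ|, so x and y are optimised independently as 1-D weighted medians.
Total weight W = 923; half = 461.5.
x-coordinate, sorted with cumulative weight:
  x=2 (Denby, w=8) cum 8
  x=6 (Calder, w=120) cum 128
  x=8 (Elwood, w=125) cum 253
  x=11 (Brookfield, w=250) cum 503  ← median
  x=14 (Fenton, w=300) cum 803
  x=17 (Ashton, w=120) cum 923
⇒ x* = 11
y-coordinate, sorted with cumulative weight:
  y=0 (Fenton, w=300) cum 300
  y=2 (Denby, w=8) cum 308
  y=3 (Calder, w=120) cum 428
  y=8 (Brookfield, w=250) cum 678  ← median
  y=9 (Ashton, w=120) cum 798
  y=12 (Elwood, w=125) cum 923
⇒ y* = 8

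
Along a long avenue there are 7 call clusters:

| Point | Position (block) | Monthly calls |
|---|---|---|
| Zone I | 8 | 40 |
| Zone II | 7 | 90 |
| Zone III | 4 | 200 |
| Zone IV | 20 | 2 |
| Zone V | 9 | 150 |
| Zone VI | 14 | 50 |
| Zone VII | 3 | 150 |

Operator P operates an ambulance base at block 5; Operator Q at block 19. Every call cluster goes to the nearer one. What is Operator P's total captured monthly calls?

630

The indifferent point is the midpoint (5+19)/2 = 12; call clusters left of it (closer to Operator P at 5) go to Operator P, those right go to Operator Q.
  Zone VII at 3 (w=150) → Operator P
  Zone III at 4 (w=200) → Operator P
  Zone II at 7 (w=90) → Operator P
  Zone I at 8 (w=40) → Operator P
  Zone V at 9 (w=150) → Operator P
  Zone VI at 14 (w=50) → Operator Q
  Zone IV at 20 (w=2) → Operator Q
Operator P captures 630; Operator Q captures 52.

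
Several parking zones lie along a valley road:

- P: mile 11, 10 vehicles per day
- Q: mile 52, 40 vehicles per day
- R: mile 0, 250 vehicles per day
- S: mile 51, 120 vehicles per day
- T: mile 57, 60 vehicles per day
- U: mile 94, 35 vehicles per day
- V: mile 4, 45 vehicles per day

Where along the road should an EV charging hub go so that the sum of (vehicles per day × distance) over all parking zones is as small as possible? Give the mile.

For a sum of weighted absolute distances on a line, the optimum is the weighted median (not the mean). Total weight W = 560; half-weight = 280.
Sort by position and accumulate weight:
  mile 0 (R, w=250) → cum 250
  mile 4 (V, w=45) → cum 295  ≥ 280 → median here
  mile 11 (P, w=10) → cum 305
  mile 51 (S, w=120) → cum 425
  mile 52 (Q, w=40) → cum 465
  mile 57 (T, w=60) → cum 525
  mile 94 (U, w=35) → cum 560
Optimal location: mile 4.

x = 4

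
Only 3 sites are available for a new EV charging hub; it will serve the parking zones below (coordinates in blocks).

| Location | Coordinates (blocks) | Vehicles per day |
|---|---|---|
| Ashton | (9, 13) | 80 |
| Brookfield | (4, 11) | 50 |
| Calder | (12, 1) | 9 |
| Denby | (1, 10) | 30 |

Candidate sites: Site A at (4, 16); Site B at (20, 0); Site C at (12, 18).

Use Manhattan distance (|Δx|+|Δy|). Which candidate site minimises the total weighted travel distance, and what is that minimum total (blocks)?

Site A, total 1367 blocks

Total weighted distance at each candidate:
  Site A (4, 16): total = 1367
  Site B (20, 0): total = 4221
  Site C (12, 18): total = 2113
Minimum is at Site A with total 1367 blocks.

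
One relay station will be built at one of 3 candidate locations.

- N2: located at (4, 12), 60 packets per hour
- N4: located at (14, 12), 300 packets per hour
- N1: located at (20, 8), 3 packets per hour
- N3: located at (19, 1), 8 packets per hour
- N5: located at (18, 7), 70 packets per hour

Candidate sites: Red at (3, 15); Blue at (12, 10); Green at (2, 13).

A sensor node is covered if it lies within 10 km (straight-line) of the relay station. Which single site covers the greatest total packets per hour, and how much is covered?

Blue, covering 433

Coverage radius r = 10 km; a point is covered iff (Δx)²+(Δy)² ≤ 10² = 100.
  Red (3, 15): covers {N2} → 60
  Blue (12, 10): covers {N2, N4, N1, N5} → 433
  Green (2, 13): covers {N2} → 60
Maximum coverage at Blue: 433 packets per hour.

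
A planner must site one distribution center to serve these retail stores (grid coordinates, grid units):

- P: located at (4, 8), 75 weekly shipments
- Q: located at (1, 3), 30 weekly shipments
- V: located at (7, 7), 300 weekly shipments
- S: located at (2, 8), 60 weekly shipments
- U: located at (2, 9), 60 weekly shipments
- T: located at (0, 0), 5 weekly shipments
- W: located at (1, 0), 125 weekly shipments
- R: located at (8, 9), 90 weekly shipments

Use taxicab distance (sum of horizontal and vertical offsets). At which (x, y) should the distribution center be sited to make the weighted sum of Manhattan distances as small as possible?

(7, 7)

Manhattan distance separates: Σwᵢ(|x−xᵢ|+|y−yᵢ|) = Σwᵢ|x−xᵢ| + Σwᵢ|y−yᵢ|, so x and y are optimised independently as 1-D weighted medians.
Total weight W = 745; half = 372.5.
x-coordinate, sorted with cumulative weight:
  x=0 (T, w=5) cum 5
  x=1 (Q, w=30) cum 35
  x=1 (W, w=125) cum 160
  x=2 (S, w=60) cum 220
  x=2 (U, w=60) cum 280
  x=4 (P, w=75) cum 355
  x=7 (V, w=300) cum 655  ← median
  x=8 (R, w=90) cum 745
⇒ x* = 7
y-coordinate, sorted with cumulative weight:
  y=0 (T, w=5) cum 5
  y=0 (W, w=125) cum 130
  y=3 (Q, w=30) cum 160
  y=7 (V, w=300) cum 460  ← median
  y=8 (P, w=75) cum 535
  y=8 (S, w=60) cum 595
  y=9 (U, w=60) cum 655
  y=9 (R, w=90) cum 745
⇒ y* = 7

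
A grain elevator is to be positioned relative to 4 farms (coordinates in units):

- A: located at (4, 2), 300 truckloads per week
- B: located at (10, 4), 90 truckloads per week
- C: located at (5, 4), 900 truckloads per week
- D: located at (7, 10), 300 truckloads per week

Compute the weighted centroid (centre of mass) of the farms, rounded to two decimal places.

(5.47, 4.75)

The minimiser of Σwᵢ‖p−pᵢ‖² is the weighted centroid p* = (Σwᵢpᵢ)/(Σwᵢ).
Σwᵢ = 1590.
Σwᵢxᵢ = 300·4 + 90·10 + 900·5 + 300·7 = 8700.
Σwᵢyᵢ = 300·2 + 90·4 + 900·4 + 300·10 = 7560.
x* = 8700/1590 = 5.47, y* = 7560/1590 = 4.75.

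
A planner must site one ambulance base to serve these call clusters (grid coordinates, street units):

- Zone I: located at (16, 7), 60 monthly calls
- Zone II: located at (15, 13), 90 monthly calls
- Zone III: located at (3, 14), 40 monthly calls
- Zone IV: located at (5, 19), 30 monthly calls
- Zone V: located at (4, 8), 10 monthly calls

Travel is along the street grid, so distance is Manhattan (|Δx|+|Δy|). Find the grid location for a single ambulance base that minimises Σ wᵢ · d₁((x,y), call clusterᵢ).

(15, 13)

Manhattan distance separates: Σwᵢ(|x−xᵢ|+|y−yᵢ|) = Σwᵢ|x−xᵢ| + Σwᵢ|y−yᵢ|, so x and y are optimised independently as 1-D weighted medians.
Total weight W = 230; half = 115.
x-coordinate, sorted with cumulative weight:
  x=3 (Zone III, w=40) cum 40
  x=4 (Zone V, w=10) cum 50
  x=5 (Zone IV, w=30) cum 80
  x=15 (Zone II, w=90) cum 170  ← median
  x=16 (Zone I, w=60) cum 230
⇒ x* = 15
y-coordinate, sorted with cumulative weight:
  y=7 (Zone I, w=60) cum 60
  y=8 (Zone V, w=10) cum 70
  y=13 (Zone II, w=90) cum 160  ← median
  y=14 (Zone III, w=40) cum 200
  y=19 (Zone IV, w=30) cum 230
⇒ y* = 13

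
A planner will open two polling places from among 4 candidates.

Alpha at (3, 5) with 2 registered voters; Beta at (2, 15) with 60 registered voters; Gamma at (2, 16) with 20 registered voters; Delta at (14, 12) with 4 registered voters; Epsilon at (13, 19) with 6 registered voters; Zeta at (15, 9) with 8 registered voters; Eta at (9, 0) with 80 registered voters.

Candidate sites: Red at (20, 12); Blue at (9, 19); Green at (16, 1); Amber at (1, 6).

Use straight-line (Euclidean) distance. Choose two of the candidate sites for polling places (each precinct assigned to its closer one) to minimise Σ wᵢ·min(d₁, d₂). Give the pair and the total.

{Blue, Green}, total 1351.8

Evaluate every pair (each demand assigned to the nearer of the two):
  {Blue, Green}: total = 1351.8
  {Green, Amber}: total = 1529.8
  {Blue, Amber}: total = 1592.2
  {Red, Amber}: total = 1678.8
  {Red, Blue}: total = 2063.5
  {Red, Green}: total = 2186.6
Best pair: {Blue, Green} with total 1351.8.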